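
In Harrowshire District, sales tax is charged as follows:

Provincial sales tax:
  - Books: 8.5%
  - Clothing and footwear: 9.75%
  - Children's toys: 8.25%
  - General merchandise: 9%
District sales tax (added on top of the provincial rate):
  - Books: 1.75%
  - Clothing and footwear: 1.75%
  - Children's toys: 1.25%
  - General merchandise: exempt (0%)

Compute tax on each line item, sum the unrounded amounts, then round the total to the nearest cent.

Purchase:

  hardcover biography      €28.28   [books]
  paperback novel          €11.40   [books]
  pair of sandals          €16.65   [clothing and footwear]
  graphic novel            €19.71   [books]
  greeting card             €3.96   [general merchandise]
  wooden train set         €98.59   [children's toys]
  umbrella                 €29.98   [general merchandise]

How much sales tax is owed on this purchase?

€20.42

Hardcover biography €28.28: books → 8.5% + 1.75% district = 10.25% → €2.8987
Paperback novel €11.40: books → 8.5% + 1.75% district = 10.25% → €1.1685
Pair of sandals €16.65: clothing and footwear → 9.75% + 1.75% district = 11.5% → €1.91475
Graphic novel €19.71: books → 8.5% + 1.75% district = 10.25% → €2.020275
Greeting card €3.96: general merchandise → 9% + 0% district = 9% → €0.3564
Wooden train set €98.59: children's toys → 8.25% + 1.25% district = 9.5% → €9.36605
Umbrella €29.98: general merchandise → 9% + 0% district = 9% → €2.6982
Unrounded tax sum = €20.422875 → €20.42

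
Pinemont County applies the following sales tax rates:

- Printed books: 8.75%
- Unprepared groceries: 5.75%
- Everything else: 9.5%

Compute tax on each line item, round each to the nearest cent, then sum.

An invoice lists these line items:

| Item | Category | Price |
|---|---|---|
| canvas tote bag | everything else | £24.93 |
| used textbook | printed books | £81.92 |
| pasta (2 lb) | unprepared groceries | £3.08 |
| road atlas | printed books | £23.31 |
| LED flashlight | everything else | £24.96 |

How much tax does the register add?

£14.13

Canvas tote bag £24.93: everything else → 9.5% → £2.37
Used textbook £81.92: printed books → 8.75% → £7.17
Pasta (2 lb) £3.08: unprepared groceries → 5.75% → £0.18
Road atlas £23.31: printed books → 8.75% → £2.04
LED flashlight £24.96: everything else → 9.5% → £2.37
Total tax = £2.37 + £7.17 + £0.18 + £2.04 + £2.37 = £14.13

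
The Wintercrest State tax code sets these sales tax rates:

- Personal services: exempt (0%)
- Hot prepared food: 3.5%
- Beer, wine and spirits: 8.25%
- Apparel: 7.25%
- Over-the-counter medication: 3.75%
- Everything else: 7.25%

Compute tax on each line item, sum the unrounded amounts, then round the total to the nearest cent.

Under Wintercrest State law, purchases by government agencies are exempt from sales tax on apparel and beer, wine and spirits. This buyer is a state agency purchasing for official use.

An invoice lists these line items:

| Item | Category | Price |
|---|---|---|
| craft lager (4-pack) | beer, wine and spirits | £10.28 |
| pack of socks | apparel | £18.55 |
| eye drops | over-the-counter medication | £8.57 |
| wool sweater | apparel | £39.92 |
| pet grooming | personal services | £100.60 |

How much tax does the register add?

Craft lager (4-pack) £10.28: beer, wine and spirits, buyer-exempt → 0% → £0.00
Pack of socks £18.55: apparel, buyer-exempt → 0% → £0.00
Eye drops £8.57: over-the-counter medication → 3.75% → £0.321375
Wool sweater £39.92: apparel, buyer-exempt → 0% → £0.00
Pet grooming £100.60: personal services → 0% → £0.00
Unrounded tax sum = £0.321375 → £0.32

£0.32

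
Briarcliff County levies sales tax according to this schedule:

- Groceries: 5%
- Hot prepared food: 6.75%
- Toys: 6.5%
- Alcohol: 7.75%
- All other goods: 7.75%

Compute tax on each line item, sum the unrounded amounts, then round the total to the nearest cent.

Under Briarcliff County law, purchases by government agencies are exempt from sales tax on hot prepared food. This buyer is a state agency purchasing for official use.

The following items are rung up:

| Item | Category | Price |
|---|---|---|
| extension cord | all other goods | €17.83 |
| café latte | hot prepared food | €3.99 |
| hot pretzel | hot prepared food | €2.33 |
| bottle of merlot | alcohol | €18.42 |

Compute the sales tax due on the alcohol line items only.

€1.43

Bottle of merlot €18.42: alcohol → 7.75% → €1.42755
Tax on alcohol: unrounded sum = €1.42755 → €1.43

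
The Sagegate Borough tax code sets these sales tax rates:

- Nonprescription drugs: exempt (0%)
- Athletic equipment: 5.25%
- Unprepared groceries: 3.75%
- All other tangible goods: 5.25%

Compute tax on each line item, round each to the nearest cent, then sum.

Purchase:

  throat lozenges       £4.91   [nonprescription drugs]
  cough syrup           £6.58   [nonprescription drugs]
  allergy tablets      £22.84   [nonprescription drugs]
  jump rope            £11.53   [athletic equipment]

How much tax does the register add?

£0.61

Throat lozenges £4.91: nonprescription drugs → 0% → £0.00
Cough syrup £6.58: nonprescription drugs → 0% → £0.00
Allergy tablets £22.84: nonprescription drugs → 0% → £0.00
Jump rope £11.53: athletic equipment → 5.25% → £0.61
Total tax = £0.61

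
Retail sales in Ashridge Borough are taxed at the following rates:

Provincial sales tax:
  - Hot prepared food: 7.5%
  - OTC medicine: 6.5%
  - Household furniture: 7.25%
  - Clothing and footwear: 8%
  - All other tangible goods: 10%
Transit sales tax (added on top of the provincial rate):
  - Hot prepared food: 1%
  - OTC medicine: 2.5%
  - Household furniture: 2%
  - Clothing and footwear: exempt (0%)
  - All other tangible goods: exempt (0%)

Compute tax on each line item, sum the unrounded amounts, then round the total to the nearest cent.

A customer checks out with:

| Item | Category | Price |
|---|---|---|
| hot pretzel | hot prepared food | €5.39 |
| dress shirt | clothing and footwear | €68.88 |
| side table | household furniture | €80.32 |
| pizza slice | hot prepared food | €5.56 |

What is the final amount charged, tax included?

Hot pretzel €5.39: hot prepared food → 7.5% + 1% transit = 8.5% → €0.45815
Dress shirt €68.88: clothing and footwear → 8% + 0% transit = 8% → €5.5104
Side table €80.32: household furniture → 7.25% + 2% transit = 9.25% → €7.4296
Pizza slice €5.56: hot prepared food → 7.5% + 1% transit = 8.5% → €0.4726
Subtotal = €160.15; unrounded tax = €13.87075 → €13.87; total due = €174.02

€174.02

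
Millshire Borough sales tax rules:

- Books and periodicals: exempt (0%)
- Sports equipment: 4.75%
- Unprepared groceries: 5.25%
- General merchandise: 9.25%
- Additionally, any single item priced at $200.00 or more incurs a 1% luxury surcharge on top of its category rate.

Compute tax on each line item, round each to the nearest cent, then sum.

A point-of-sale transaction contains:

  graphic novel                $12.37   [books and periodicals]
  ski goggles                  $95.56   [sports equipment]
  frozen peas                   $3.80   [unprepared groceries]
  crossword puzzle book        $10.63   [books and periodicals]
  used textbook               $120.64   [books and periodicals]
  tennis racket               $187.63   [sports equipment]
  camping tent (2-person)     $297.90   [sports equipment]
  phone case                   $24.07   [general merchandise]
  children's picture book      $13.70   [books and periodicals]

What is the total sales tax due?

$33.01

Graphic novel $12.37: books and periodicals → 0% → $0.00
Ski goggles $95.56: sports equipment → 4.75% → $4.54
Frozen peas $3.80: unprepared groceries → 5.25% → $0.20
Crossword puzzle book $10.63: books and periodicals → 0% → $0.00
Used textbook $120.64: books and periodicals → 0% → $0.00
Tennis racket $187.63: sports equipment → 4.75% → $8.91
Camping tent (2-person) $297.90: sports equipment → 4.75% + 1% surcharge = 5.75% → $17.13
Phone case $24.07: general merchandise → 9.25% → $2.23
Children's picture book $13.70: books and periodicals → 0% → $0.00
Total tax = $4.54 + $0.20 + $8.91 + $17.13 + $2.23 = $33.01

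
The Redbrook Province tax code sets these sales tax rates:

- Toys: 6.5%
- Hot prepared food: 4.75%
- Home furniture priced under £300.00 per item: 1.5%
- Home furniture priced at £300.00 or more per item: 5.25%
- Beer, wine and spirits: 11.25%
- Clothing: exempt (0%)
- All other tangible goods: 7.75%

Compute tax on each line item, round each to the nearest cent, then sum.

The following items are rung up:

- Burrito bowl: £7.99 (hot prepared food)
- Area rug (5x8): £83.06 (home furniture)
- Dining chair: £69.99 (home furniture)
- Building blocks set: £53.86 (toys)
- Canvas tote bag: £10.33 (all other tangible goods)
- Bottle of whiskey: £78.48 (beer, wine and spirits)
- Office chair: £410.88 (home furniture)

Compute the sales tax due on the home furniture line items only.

£23.87

Area rug (5x8) £83.06: home furniture, under £300.00 → 1.5% → £1.25
Dining chair £69.99: home furniture, under £300.00 → 1.5% → £1.05
Office chair £410.88: home furniture, £300.00 or more → 5.25% → £21.57
Tax on home furniture = £1.25 + £1.05 + £21.57 = £23.87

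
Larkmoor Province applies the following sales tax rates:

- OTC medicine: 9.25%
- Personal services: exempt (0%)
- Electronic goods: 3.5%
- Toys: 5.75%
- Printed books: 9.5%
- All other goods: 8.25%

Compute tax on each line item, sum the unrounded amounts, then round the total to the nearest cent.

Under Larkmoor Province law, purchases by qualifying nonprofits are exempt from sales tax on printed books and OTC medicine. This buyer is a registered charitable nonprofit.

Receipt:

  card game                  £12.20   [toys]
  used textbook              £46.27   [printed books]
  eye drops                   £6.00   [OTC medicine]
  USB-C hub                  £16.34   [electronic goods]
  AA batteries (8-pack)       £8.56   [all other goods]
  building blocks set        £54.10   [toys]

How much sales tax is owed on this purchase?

£5.09

Card game £12.20: toys → 5.75% → £0.7015
Used textbook £46.27: printed books, buyer-exempt → 0% → £0.00
Eye drops £6.00: OTC medicine, buyer-exempt → 0% → £0.00
USB-C hub £16.34: electronic goods → 3.5% → £0.5719
AA batteries (8-pack) £8.56: all other goods → 8.25% → £0.7062
Building blocks set £54.10: toys → 5.75% → £3.11075
Unrounded tax sum = £5.09035 → £5.09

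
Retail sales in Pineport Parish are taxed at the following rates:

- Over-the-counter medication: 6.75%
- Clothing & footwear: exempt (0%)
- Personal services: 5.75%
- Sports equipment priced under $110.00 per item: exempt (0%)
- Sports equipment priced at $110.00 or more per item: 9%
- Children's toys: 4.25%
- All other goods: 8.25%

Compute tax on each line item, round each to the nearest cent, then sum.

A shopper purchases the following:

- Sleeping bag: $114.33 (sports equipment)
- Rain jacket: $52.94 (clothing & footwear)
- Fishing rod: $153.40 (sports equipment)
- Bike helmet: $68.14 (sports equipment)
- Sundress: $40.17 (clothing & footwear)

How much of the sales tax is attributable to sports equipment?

Sleeping bag $114.33: sports equipment, $110.00 or more → 9% → $10.29
Fishing rod $153.40: sports equipment, $110.00 or more → 9% → $13.81
Bike helmet $68.14: sports equipment, under $110.00 → 0% → $0.00
Tax on sports equipment = $10.29 + $13.81 + $0.00 = $24.10

$24.10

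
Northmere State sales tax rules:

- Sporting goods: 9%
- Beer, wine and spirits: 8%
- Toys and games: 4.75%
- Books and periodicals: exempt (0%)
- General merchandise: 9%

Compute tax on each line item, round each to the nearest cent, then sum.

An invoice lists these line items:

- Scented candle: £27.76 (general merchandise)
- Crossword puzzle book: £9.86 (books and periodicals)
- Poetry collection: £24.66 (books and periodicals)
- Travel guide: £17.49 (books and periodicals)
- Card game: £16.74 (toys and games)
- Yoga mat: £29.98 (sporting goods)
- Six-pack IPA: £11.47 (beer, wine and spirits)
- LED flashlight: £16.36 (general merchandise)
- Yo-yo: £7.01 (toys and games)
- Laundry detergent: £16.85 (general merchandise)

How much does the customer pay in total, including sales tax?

£188.42

Scented candle £27.76: general merchandise → 9% → £2.50
Crossword puzzle book £9.86: books and periodicals → 0% → £0.00
Poetry collection £24.66: books and periodicals → 0% → £0.00
Travel guide £17.49: books and periodicals → 0% → £0.00
Card game £16.74: toys and games → 4.75% → £0.80
Yoga mat £29.98: sporting goods → 9% → £2.70
Six-pack IPA £11.47: beer, wine and spirits → 8% → £0.92
LED flashlight £16.36: general merchandise → 9% → £1.47
Yo-yo £7.01: toys and games → 4.75% → £0.33
Laundry detergent £16.85: general merchandise → 9% → £1.52
Subtotal = £178.18; tax = £10.24; total due = £188.42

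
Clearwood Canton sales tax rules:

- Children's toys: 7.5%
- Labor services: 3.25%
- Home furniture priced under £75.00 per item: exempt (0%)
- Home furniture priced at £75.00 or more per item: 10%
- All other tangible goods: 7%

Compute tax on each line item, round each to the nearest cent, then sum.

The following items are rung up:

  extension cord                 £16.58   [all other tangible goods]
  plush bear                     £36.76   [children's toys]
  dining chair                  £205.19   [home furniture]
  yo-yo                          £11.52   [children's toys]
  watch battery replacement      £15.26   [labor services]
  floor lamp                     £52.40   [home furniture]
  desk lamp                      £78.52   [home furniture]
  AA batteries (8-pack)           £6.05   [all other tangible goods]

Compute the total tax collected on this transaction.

£34.07

Extension cord £16.58: all other tangible goods → 7% → £1.16
Plush bear £36.76: children's toys → 7.5% → £2.76
Dining chair £205.19: home furniture, £75.00 or more → 10% → £20.52
Yo-yo £11.52: children's toys → 7.5% → £0.86
Watch battery replacement £15.26: labor services → 3.25% → £0.50
Floor lamp £52.40: home furniture, under £75.00 → 0% → £0.00
Desk lamp £78.52: home furniture, £75.00 or more → 10% → £7.85
AA batteries (8-pack) £6.05: all other tangible goods → 7% → £0.42
Total tax = £1.16 + £2.76 + £20.52 + £0.86 + £0.50 + £7.85 + £0.42 = £34.07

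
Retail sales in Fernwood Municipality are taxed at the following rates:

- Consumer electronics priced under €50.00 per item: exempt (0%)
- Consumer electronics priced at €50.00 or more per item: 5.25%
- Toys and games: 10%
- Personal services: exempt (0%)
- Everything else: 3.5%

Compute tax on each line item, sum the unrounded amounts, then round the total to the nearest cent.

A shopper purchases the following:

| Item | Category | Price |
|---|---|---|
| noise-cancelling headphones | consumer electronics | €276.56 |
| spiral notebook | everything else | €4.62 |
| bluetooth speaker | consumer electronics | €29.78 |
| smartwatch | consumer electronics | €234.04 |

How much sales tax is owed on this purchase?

€26.97

Noise-cancelling headphones €276.56: consumer electronics, €50.00 or more → 5.25% → €14.5194
Spiral notebook €4.62: everything else → 3.5% → €0.1617
Bluetooth speaker €29.78: consumer electronics, under €50.00 → 0% → €0.00
Smartwatch €234.04: consumer electronics, €50.00 or more → 5.25% → €12.2871
Unrounded tax sum = €26.9682 → €26.97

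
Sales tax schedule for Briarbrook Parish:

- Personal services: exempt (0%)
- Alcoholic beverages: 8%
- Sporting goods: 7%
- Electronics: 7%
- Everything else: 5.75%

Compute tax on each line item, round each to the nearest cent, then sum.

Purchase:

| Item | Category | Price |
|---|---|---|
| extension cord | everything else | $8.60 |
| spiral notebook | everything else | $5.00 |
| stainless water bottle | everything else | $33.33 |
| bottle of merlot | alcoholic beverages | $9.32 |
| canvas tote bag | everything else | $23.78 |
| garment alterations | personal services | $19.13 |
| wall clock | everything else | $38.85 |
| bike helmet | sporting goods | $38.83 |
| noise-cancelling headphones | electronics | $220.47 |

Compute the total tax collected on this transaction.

$25.20

Extension cord $8.60: everything else → 5.75% → $0.49
Spiral notebook $5.00: everything else → 5.75% → $0.29
Stainless water bottle $33.33: everything else → 5.75% → $1.92
Bottle of merlot $9.32: alcoholic beverages → 8% → $0.75
Canvas tote bag $23.78: everything else → 5.75% → $1.37
Garment alterations $19.13: personal services → 0% → $0.00
Wall clock $38.85: everything else → 5.75% → $2.23
Bike helmet $38.83: sporting goods → 7% → $2.72
Noise-cancelling headphones $220.47: electronics → 7% → $15.43
Total tax = $0.49 + $0.29 + $1.92 + $0.75 + $1.37 + $2.23 + $2.72 + $15.43 = $25.20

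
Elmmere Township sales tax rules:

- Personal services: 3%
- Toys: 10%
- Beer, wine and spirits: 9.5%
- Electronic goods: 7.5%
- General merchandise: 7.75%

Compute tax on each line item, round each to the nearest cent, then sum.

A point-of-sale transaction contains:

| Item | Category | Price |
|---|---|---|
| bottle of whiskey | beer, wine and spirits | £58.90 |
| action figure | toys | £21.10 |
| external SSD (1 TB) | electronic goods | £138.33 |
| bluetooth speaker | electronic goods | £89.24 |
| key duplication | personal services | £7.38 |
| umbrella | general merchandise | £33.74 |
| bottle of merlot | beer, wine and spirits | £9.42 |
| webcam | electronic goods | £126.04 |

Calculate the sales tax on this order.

Bottle of whiskey £58.90: beer, wine and spirits → 9.5% → £5.60
Action figure £21.10: toys → 10% → £2.11
External SSD (1 TB) £138.33: electronic goods → 7.5% → £10.37
Bluetooth speaker £89.24: electronic goods → 7.5% → £6.69
Key duplication £7.38: personal services → 3% → £0.22
Umbrella £33.74: general merchandise → 7.75% → £2.61
Bottle of merlot £9.42: beer, wine and spirits → 9.5% → £0.89
Webcam £126.04: electronic goods → 7.5% → £9.45
Total tax = £5.60 + £2.11 + £10.37 + £6.69 + £0.22 + £2.61 + £0.89 + £9.45 = £37.94

£37.94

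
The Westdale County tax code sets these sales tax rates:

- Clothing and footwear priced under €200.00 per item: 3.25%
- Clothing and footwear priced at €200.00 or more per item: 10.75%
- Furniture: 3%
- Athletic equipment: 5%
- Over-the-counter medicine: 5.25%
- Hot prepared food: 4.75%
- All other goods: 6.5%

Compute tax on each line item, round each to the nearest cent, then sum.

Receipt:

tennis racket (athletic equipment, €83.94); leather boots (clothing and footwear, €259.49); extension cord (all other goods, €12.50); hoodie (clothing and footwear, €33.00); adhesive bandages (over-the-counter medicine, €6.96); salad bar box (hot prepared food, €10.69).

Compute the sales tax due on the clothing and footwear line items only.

Leather boots €259.49: clothing and footwear, €200.00 or more → 10.75% → €27.90
Hoodie €33.00: clothing and footwear, under €200.00 → 3.25% → €1.07
Tax on clothing and footwear = €27.90 + €1.07 = €28.97

€28.97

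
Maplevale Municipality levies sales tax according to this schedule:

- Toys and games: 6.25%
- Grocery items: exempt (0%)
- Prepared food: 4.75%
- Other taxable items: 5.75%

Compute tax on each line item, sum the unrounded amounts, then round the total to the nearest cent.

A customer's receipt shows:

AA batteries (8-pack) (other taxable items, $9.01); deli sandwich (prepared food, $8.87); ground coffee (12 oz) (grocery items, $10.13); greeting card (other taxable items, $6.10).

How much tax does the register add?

AA batteries (8-pack) $9.01: other taxable items → 5.75% → $0.518075
Deli sandwich $8.87: prepared food → 4.75% → $0.421325
Ground coffee (12 oz) $10.13: grocery items → 0% → $0.00
Greeting card $6.10: other taxable items → 5.75% → $0.35075
Unrounded tax sum = $1.29015 → $1.29

$1.29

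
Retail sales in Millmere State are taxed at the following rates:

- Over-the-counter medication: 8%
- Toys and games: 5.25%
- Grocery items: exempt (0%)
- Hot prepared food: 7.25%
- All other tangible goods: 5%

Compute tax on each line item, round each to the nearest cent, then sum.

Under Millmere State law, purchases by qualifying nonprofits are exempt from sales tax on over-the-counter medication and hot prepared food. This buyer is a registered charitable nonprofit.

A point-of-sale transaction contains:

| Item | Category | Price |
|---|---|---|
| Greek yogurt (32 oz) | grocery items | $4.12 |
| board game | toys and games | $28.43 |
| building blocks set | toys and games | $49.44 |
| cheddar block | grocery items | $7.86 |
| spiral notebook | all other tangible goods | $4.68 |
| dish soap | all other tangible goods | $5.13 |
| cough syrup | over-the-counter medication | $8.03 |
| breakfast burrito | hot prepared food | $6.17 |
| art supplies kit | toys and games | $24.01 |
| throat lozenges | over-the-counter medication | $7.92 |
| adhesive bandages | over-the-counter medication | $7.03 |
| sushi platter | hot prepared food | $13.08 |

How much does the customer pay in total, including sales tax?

$171.74

Greek yogurt (32 oz) $4.12: grocery items → 0% → $0.00
Board game $28.43: toys and games → 5.25% → $1.49
Building blocks set $49.44: toys and games → 5.25% → $2.60
Cheddar block $7.86: grocery items → 0% → $0.00
Spiral notebook $4.68: all other tangible goods → 5% → $0.23
Dish soap $5.13: all other tangible goods → 5% → $0.26
Cough syrup $8.03: over-the-counter medication, buyer-exempt → 0% → $0.00
Breakfast burrito $6.17: hot prepared food, buyer-exempt → 0% → $0.00
Art supplies kit $24.01: toys and games → 5.25% → $1.26
Throat lozenges $7.92: over-the-counter medication, buyer-exempt → 0% → $0.00
Adhesive bandages $7.03: over-the-counter medication, buyer-exempt → 0% → $0.00
Sushi platter $13.08: hot prepared food, buyer-exempt → 0% → $0.00
Subtotal = $165.90; tax = $5.84; total due = $171.74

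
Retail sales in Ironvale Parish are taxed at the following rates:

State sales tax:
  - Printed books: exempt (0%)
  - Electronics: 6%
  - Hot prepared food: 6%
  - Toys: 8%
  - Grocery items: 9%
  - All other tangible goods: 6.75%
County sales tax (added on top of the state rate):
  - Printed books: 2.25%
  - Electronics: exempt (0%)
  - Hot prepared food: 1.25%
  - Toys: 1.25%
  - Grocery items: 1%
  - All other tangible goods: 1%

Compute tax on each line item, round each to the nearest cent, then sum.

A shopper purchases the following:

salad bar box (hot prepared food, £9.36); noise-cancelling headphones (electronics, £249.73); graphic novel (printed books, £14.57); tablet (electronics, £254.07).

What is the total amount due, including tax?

£558.96

Salad bar box £9.36: hot prepared food → 6% + 1.25% county = 7.25% → £0.68
Noise-cancelling headphones £249.73: electronics → 6% + 0% county = 6% → £14.98
Graphic novel £14.57: printed books → 0% + 2.25% county = 2.25% → £0.33
Tablet £254.07: electronics → 6% + 0% county = 6% → £15.24
Subtotal = £527.73; tax = £31.23; total due = £558.96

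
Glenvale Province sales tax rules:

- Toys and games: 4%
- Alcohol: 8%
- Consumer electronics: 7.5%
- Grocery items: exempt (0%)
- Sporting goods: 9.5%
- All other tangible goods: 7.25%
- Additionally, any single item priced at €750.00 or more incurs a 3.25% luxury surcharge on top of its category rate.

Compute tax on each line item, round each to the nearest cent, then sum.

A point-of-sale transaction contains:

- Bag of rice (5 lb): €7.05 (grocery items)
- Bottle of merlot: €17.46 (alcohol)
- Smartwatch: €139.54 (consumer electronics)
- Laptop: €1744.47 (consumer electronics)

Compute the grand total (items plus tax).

€2107.92

Bag of rice (5 lb) €7.05: grocery items → 0% → €0.00
Bottle of merlot €17.46: alcohol → 8% → €1.40
Smartwatch €139.54: consumer electronics → 7.5% → €10.47
Laptop €1744.47: consumer electronics → 7.5% + 3.25% surcharge = 10.75% → €187.53
Subtotal = €1908.52; tax = €199.40; total due = €2107.92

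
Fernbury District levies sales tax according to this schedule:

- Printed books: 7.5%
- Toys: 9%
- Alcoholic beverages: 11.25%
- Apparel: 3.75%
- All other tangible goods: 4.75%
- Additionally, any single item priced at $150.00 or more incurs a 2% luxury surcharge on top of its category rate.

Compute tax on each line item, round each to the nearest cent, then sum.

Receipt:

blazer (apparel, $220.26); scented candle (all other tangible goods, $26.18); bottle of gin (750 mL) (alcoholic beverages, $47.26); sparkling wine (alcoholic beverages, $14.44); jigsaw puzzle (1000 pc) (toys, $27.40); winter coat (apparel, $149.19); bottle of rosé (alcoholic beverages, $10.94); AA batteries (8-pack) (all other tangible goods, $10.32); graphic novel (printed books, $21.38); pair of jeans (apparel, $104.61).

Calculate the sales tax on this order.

Blazer $220.26: apparel → 3.75% + 2% surcharge = 5.75% → $12.66
Scented candle $26.18: all other tangible goods → 4.75% → $1.24
Bottle of gin (750 mL) $47.26: alcoholic beverages → 11.25% → $5.32
Sparkling wine $14.44: alcoholic beverages → 11.25% → $1.62
Jigsaw puzzle (1000 pc) $27.40: toys → 9% → $2.47
Winter coat $149.19: apparel → 3.75% → $5.59
Bottle of rosé $10.94: alcoholic beverages → 11.25% → $1.23
AA batteries (8-pack) $10.32: all other tangible goods → 4.75% → $0.49
Graphic novel $21.38: printed books → 7.5% → $1.60
Pair of jeans $104.61: apparel → 3.75% → $3.92
Total tax = $12.66 + $1.24 + $5.32 + $1.62 + $2.47 + $5.59 + $1.23 + $0.49 + $1.60 + $3.92 = $36.14

$36.14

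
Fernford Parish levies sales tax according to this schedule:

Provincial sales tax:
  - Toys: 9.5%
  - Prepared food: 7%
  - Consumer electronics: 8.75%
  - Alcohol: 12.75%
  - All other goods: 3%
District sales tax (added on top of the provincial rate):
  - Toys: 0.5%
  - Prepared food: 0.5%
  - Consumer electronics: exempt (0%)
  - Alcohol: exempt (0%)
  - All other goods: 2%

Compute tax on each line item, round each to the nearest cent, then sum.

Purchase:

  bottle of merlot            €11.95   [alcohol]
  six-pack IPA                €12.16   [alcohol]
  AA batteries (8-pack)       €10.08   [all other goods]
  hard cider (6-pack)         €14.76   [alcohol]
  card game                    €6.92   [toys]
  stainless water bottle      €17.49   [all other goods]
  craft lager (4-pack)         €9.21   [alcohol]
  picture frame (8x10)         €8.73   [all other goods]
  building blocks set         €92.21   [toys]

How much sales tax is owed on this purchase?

Bottle of merlot €11.95: alcohol → 12.75% + 0% district = 12.75% → €1.52
Six-pack IPA €12.16: alcohol → 12.75% + 0% district = 12.75% → €1.55
AA batteries (8-pack) €10.08: all other goods → 3% + 2% district = 5% → €0.50
Hard cider (6-pack) €14.76: alcohol → 12.75% + 0% district = 12.75% → €1.88
Card game €6.92: toys → 9.5% + 0.5% district = 10% → €0.69
Stainless water bottle €17.49: all other goods → 3% + 2% district = 5% → €0.87
Craft lager (4-pack) €9.21: alcohol → 12.75% + 0% district = 12.75% → €1.17
Picture frame (8x10) €8.73: all other goods → 3% + 2% district = 5% → €0.44
Building blocks set €92.21: toys → 9.5% + 0.5% district = 10% → €9.22
Total tax = €1.52 + €1.55 + €0.50 + €1.88 + €0.69 + €0.87 + €1.17 + €0.44 + €9.22 = €17.84

€17.84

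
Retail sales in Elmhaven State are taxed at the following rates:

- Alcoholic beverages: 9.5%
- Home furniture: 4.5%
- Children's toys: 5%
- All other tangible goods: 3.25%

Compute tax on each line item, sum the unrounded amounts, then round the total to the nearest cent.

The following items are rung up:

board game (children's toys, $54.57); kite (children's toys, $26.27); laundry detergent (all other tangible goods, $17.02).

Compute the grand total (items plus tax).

Board game $54.57: children's toys → 5% → $2.7285
Kite $26.27: children's toys → 5% → $1.3135
Laundry detergent $17.02: all other tangible goods → 3.25% → $0.55315
Subtotal = $97.86; unrounded tax = $4.59515 → $4.60; total due = $102.46

$102.46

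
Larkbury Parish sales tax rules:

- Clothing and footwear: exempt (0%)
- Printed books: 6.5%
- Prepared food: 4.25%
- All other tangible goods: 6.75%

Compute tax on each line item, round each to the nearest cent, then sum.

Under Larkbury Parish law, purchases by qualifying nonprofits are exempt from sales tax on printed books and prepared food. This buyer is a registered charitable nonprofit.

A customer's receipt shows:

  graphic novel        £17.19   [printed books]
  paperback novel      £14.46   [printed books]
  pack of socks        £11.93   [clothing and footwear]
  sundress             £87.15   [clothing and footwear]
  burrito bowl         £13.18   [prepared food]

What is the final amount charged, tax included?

Graphic novel £17.19: printed books, buyer-exempt → 0% → £0.00
Paperback novel £14.46: printed books, buyer-exempt → 0% → £0.00
Pack of socks £11.93: clothing and footwear → 0% → £0.00
Sundress £87.15: clothing and footwear → 0% → £0.00
Burrito bowl £13.18: prepared food, buyer-exempt → 0% → £0.00
Subtotal = £143.91; tax = £0.00; total due = £143.91

£143.91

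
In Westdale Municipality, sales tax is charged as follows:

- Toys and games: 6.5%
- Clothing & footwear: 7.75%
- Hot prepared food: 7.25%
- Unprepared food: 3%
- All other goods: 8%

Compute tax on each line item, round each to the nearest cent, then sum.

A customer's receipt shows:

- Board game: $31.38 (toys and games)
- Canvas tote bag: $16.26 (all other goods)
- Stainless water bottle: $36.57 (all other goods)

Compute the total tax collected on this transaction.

$6.27

Board game $31.38: toys and games → 6.5% → $2.04
Canvas tote bag $16.26: all other goods → 8% → $1.30
Stainless water bottle $36.57: all other goods → 8% → $2.93
Total tax = $2.04 + $1.30 + $2.93 = $6.27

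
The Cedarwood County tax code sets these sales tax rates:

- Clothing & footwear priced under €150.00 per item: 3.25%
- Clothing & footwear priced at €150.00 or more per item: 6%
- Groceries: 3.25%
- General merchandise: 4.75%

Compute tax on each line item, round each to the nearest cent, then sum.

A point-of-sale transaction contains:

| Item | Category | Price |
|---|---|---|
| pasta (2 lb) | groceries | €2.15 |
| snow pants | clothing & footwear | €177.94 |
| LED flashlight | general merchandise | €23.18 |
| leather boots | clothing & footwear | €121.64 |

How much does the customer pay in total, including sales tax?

€340.71

Pasta (2 lb) €2.15: groceries → 3.25% → €0.07
Snow pants €177.94: clothing & footwear, €150.00 or more → 6% → €10.68
LED flashlight €23.18: general merchandise → 4.75% → €1.10
Leather boots €121.64: clothing & footwear, under €150.00 → 3.25% → €3.95
Subtotal = €324.91; tax = €15.80; total due = €340.71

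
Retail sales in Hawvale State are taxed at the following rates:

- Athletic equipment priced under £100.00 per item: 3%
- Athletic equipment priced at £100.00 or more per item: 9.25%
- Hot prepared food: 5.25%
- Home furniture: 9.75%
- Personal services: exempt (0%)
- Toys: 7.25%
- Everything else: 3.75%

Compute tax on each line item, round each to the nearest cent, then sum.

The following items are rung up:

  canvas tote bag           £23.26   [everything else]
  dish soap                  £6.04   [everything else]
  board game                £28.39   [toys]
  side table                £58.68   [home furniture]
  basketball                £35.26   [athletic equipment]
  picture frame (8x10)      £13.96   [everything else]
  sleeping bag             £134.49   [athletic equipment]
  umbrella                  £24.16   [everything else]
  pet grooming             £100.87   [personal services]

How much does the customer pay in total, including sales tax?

£448.92

Canvas tote bag £23.26: everything else → 3.75% → £0.87
Dish soap £6.04: everything else → 3.75% → £0.23
Board game £28.39: toys → 7.25% → £2.06
Side table £58.68: home furniture → 9.75% → £5.72
Basketball £35.26: athletic equipment, under £100.00 → 3% → £1.06
Picture frame (8x10) £13.96: everything else → 3.75% → £0.52
Sleeping bag £134.49: athletic equipment, £100.00 or more → 9.25% → £12.44
Umbrella £24.16: everything else → 3.75% → £0.91
Pet grooming £100.87: personal services → 0% → £0.00
Subtotal = £425.11; tax = £23.81; total due = £448.92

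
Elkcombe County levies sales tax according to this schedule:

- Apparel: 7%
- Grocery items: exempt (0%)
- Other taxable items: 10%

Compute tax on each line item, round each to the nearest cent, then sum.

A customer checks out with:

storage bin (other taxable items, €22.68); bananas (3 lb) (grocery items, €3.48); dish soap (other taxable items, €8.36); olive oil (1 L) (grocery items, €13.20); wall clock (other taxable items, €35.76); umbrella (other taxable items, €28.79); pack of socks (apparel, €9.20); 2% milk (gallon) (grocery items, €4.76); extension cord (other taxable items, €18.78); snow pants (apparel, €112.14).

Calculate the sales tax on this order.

€19.94

Storage bin €22.68: other taxable items → 10% → €2.27
Bananas (3 lb) €3.48: grocery items → 0% → €0.00
Dish soap €8.36: other taxable items → 10% → €0.84
Olive oil (1 L) €13.20: grocery items → 0% → €0.00
Wall clock €35.76: other taxable items → 10% → €3.58
Umbrella €28.79: other taxable items → 10% → €2.88
Pack of socks €9.20: apparel → 7% → €0.64
2% milk (gallon) €4.76: grocery items → 0% → €0.00
Extension cord €18.78: other taxable items → 10% → €1.88
Snow pants €112.14: apparel → 7% → €7.85
Total tax = €2.27 + €0.84 + €3.58 + €2.88 + €0.64 + €1.88 + €7.85 = €19.94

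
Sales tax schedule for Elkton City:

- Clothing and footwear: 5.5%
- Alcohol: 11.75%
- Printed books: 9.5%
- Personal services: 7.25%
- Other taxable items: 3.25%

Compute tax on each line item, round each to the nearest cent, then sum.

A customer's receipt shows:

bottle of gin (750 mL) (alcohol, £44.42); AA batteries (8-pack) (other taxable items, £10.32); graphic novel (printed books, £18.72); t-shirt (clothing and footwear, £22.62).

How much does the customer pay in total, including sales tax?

Bottle of gin (750 mL) £44.42: alcohol → 11.75% → £5.22
AA batteries (8-pack) £10.32: other taxable items → 3.25% → £0.34
Graphic novel £18.72: printed books → 9.5% → £1.78
T-shirt £22.62: clothing and footwear → 5.5% → £1.24
Subtotal = £96.08; tax = £8.58; total due = £104.66

£104.66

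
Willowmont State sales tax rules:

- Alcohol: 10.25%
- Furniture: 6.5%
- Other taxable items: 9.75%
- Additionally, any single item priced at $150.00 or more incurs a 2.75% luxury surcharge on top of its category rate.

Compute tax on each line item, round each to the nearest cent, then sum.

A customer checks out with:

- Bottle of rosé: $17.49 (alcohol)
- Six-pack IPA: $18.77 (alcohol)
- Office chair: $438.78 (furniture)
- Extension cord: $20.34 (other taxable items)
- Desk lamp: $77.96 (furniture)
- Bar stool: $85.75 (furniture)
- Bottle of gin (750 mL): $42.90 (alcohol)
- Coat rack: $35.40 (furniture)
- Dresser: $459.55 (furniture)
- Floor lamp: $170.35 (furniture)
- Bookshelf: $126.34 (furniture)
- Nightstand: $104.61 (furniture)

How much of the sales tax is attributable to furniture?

$126.81

Office chair $438.78: furniture → 6.5% + 2.75% surcharge = 9.25% → $40.59
Desk lamp $77.96: furniture → 6.5% → $5.07
Bar stool $85.75: furniture → 6.5% → $5.57
Coat rack $35.40: furniture → 6.5% → $2.30
Dresser $459.55: furniture → 6.5% + 2.75% surcharge = 9.25% → $42.51
Floor lamp $170.35: furniture → 6.5% + 2.75% surcharge = 9.25% → $15.76
Bookshelf $126.34: furniture → 6.5% → $8.21
Nightstand $104.61: furniture → 6.5% → $6.80
Tax on furniture = $40.59 + $5.07 + $5.57 + $2.30 + $42.51 + $15.76 + $8.21 + $6.80 = $126.81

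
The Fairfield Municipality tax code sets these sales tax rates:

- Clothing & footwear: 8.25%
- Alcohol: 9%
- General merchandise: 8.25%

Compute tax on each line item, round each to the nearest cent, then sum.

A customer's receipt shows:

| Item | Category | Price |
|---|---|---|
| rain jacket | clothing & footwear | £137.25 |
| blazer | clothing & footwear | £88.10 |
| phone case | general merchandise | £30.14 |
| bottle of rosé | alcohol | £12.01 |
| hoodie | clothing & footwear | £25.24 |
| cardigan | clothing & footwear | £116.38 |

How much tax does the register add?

Rain jacket £137.25: clothing & footwear → 8.25% → £11.32
Blazer £88.10: clothing & footwear → 8.25% → £7.27
Phone case £30.14: general merchandise → 8.25% → £2.49
Bottle of rosé £12.01: alcohol → 9% → £1.08
Hoodie £25.24: clothing & footwear → 8.25% → £2.08
Cardigan £116.38: clothing & footwear → 8.25% → £9.60
Total tax = £11.32 + £7.27 + £2.49 + £1.08 + £2.08 + £9.60 = £33.84

£33.84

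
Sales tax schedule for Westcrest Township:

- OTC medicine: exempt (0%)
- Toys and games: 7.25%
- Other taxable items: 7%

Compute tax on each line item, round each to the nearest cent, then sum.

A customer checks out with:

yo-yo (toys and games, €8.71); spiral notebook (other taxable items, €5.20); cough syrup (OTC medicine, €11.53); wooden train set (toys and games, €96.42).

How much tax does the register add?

Yo-yo €8.71: toys and games → 7.25% → €0.63
Spiral notebook €5.20: other taxable items → 7% → €0.36
Cough syrup €11.53: OTC medicine → 0% → €0.00
Wooden train set €96.42: toys and games → 7.25% → €6.99
Total tax = €0.63 + €0.36 + €6.99 = €7.98

€7.98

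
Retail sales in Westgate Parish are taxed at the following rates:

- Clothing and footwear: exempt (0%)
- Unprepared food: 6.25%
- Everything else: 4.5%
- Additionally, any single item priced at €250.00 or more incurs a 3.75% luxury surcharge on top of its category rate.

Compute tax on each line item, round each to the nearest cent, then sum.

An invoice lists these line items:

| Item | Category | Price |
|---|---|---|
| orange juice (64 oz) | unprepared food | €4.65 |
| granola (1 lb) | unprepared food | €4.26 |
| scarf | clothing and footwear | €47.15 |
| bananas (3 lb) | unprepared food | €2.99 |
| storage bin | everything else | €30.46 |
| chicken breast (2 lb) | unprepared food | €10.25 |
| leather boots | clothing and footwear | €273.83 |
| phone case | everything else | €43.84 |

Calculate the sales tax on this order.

€15.00

Orange juice (64 oz) €4.65: unprepared food → 6.25% → €0.29
Granola (1 lb) €4.26: unprepared food → 6.25% → €0.27
Scarf €47.15: clothing and footwear → 0% → €0.00
Bananas (3 lb) €2.99: unprepared food → 6.25% → €0.19
Storage bin €30.46: everything else → 4.5% → €1.37
Chicken breast (2 lb) €10.25: unprepared food → 6.25% → €0.64
Leather boots €273.83: clothing and footwear → 0% + 3.75% surcharge = 3.75% → €10.27
Phone case €43.84: everything else → 4.5% → €1.97
Total tax = €0.29 + €0.27 + €0.19 + €1.37 + €0.64 + €10.27 + €1.97 = €15.00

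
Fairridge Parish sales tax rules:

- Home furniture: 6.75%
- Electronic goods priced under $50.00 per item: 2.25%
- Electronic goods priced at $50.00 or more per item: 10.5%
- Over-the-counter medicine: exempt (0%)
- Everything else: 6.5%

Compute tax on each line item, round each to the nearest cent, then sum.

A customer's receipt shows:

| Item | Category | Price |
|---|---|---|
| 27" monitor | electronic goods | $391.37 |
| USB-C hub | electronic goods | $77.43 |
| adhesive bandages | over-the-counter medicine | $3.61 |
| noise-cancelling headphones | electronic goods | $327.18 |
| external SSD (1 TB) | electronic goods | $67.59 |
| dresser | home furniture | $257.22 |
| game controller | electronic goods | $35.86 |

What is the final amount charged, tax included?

27" monitor $391.37: electronic goods, $50.00 or more → 10.5% → $41.09
USB-C hub $77.43: electronic goods, $50.00 or more → 10.5% → $8.13
Adhesive bandages $3.61: over-the-counter medicine → 0% → $0.00
Noise-cancelling headphones $327.18: electronic goods, $50.00 or more → 10.5% → $34.35
External SSD (1 TB) $67.59: electronic goods, $50.00 or more → 10.5% → $7.10
Dresser $257.22: home furniture → 6.75% → $17.36
Game controller $35.86: electronic goods, under $50.00 → 2.25% → $0.81
Subtotal = $1160.26; tax = $108.84; total due = $1269.10

$1269.10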